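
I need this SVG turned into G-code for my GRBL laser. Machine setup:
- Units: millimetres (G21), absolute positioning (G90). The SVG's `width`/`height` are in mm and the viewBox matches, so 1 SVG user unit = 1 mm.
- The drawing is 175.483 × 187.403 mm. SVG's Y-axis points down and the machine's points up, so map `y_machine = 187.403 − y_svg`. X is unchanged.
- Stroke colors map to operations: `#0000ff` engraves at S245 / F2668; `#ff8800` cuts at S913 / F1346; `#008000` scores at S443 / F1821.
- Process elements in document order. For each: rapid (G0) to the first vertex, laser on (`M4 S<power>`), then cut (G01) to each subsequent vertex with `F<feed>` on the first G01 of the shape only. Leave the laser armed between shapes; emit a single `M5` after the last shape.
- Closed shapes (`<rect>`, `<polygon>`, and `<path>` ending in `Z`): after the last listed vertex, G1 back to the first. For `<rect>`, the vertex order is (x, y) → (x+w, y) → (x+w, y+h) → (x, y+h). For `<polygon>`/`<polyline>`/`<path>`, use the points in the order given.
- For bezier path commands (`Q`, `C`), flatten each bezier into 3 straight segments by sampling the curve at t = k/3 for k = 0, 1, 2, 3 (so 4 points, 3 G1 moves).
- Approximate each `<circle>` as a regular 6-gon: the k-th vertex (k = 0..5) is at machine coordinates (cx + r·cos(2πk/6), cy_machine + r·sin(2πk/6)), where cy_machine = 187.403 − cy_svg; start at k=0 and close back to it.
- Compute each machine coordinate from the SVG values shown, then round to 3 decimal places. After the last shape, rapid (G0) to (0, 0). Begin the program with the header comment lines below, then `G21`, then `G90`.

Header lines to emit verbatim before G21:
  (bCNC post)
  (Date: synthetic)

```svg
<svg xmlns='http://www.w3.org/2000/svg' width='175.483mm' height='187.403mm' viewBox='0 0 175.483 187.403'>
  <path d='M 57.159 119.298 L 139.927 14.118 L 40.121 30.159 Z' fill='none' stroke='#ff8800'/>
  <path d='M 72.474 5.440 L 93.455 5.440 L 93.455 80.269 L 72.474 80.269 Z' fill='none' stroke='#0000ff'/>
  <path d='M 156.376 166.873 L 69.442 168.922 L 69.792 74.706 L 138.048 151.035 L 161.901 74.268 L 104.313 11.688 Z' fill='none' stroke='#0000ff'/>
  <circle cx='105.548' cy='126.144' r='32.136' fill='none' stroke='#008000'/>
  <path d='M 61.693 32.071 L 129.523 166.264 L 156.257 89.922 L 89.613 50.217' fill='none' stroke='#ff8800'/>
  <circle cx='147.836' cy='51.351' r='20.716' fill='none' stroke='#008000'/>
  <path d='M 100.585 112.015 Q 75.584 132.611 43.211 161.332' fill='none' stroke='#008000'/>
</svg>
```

Since the viewBox matches the mm dimensions, user units are millimetres directly. The only transform is the Y-flip y_m = 187.403 − y_svg.

Shape 1 is a closed polygon drawn with `<path>`. Its stroke #ff8800 means cut at S913, F1346. After flipping Y the toolpath is (57.159,68.105) → (139.927,173.285) → (40.121,157.244) → (57.159,68.105), returning to the start.

Shape 2 is a rectangle drawn with `<path>`. Its stroke #0000ff means engrave at S245, F2668. After flipping Y the toolpath is (72.474,181.963) → (93.455,181.963) → (93.455,107.134) → (72.474,107.134) → (72.474,181.963), returning to the start.

Shape 3 is a closed polygon drawn with `<path>`. Its stroke #0000ff means engrave at S245, F2668. After flipping Y the toolpath is (156.376,20.530) → (69.442,18.481) → (69.792,112.697) → (138.048,36.368) → (161.901,113.135) → (104.313,175.715) → (156.376,20.530), returning to the start.

Shape 4 is a circle drawn with `<circle>`. Its stroke #008000 means score at S443, F1821. After flipping Y the toolpath is (137.684,61.259) → (121.616,89.090) → (89.480,89.090) → (73.412,61.259) → (89.480,33.428) → (121.616,33.428) → (137.684,61.259), returning to the start.

Shape 5 is a open polyline drawn with `<path>`. Its stroke #ff8800 means cut at S913, F1346. After flipping Y the toolpath is (61.693,155.332) → (129.523,21.139) → (156.257,97.481) → (89.613,137.186).

Shape 6 is a circle drawn with `<circle>`. Its stroke #008000 means score at S443, F1821. After flipping Y the toolpath is (168.552,136.052) → (158.194,153.993) → (137.478,153.993) → (127.120,136.052) → (137.478,118.111) → (158.194,118.111) → (168.552,136.052), returning to the start.

Shape 7 is a quadratic bezier drawn with `<path>`. Its stroke #008000 means score at S443, F1821. After flipping Y the toolpath is (100.585,75.388) → (83.099,60.755) → (63.974,44.316) → (43.211,26.071).

(bCNC post)
(Date: synthetic)
G21
G90
G0 X57.159 Y68.105
M4 S913
G01 X139.927 Y173.285 F1346
G01 X40.121 Y157.244
G01 X57.159 Y68.105
G0 X72.474 Y181.963
M4 S245
G01 X93.455 Y181.963 F2668
G01 X93.455 Y107.134
G01 X72.474 Y107.134
G01 X72.474 Y181.963
G0 X156.376 Y20.530
M4 S245
G01 X69.442 Y18.481 F2668
G01 X69.792 Y112.697
G01 X138.048 Y36.368
G01 X161.901 Y113.135
G01 X104.313 Y175.715
G01 X156.376 Y20.530
G0 X137.684 Y61.259
M4 S443
G01 X121.616 Y89.090 F1821
G01 X89.480 Y89.090
G01 X73.412 Y61.259
G01 X89.480 Y33.428
G01 X121.616 Y33.428
G01 X137.684 Y61.259
G0 X61.693 Y155.332
M4 S913
G01 X129.523 Y21.139 F1346
G01 X156.257 Y97.481
G01 X89.613 Y137.186
G0 X168.552 Y136.052
M4 S443
G01 X158.194 Y153.993 F1821
G01 X137.478 Y153.993
G01 X127.120 Y136.052
G01 X137.478 Y118.111
G01 X158.194 Y118.111
G01 X168.552 Y136.052
G0 X100.585 Y75.388
M4 S443
G01 X83.099 Y60.755 F1821
G01 X63.974 Y44.316
G01 X43.211 Y26.071
M5
G0 X0.000 Y0.000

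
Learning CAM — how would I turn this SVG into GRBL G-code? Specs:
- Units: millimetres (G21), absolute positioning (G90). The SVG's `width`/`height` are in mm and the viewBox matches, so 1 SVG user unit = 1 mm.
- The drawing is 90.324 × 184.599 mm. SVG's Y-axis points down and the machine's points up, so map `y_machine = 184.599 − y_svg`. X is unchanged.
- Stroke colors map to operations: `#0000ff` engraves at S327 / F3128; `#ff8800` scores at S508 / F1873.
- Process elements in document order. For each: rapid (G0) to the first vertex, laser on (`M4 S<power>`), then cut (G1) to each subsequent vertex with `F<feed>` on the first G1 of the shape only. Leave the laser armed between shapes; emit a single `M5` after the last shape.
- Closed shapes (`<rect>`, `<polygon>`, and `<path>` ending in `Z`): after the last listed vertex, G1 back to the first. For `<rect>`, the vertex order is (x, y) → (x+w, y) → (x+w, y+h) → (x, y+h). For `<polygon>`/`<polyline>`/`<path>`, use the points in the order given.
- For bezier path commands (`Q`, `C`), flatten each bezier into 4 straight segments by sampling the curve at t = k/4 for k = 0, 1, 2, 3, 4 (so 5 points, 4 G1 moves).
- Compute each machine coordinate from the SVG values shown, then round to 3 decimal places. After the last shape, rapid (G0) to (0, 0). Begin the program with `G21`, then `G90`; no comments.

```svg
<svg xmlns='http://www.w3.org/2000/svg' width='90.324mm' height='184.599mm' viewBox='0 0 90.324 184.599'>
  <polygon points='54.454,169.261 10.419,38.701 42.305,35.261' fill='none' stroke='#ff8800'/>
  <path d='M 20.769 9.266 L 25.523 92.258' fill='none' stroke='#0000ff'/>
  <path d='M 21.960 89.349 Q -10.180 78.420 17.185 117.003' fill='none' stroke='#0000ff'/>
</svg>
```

G21
G90
G0 X54.454 Y15.338
M4 S508
G1 X10.419 Y145.898 F1873
G1 X42.305 Y149.338
G1 X54.454 Y15.338
G0 X20.769 Y175.333
M4 S327
G1 X25.523 Y92.341 F3128
G0 X21.960 Y95.250
M4 S327
G1 X9.609 Y97.620 F3128
G1 X4.696 Y93.801
G1 X7.222 Y83.793
G1 X17.185 Y67.596
M5
G0 X0.000 Y0.000

1 u = 1 mm; y_m = 184.599 − y.

[1] `<polygon>` closed polygon, #ff8800→score S508 F1873: (54.454,15.338) → (10.419,145.898) → (42.305,149.338) → (54.454,15.338) (closed)

[2] `<path>` line segment, #0000ff→engrave S327 F3128: (20.769,175.333) → (25.523,92.341)

[3] `<path>` quadratic bezier, #0000ff→engrave S327 F3128: (21.960,95.250) → (9.609,97.620) → (4.696,93.801) → (7.222,83.793) → (17.185,67.596)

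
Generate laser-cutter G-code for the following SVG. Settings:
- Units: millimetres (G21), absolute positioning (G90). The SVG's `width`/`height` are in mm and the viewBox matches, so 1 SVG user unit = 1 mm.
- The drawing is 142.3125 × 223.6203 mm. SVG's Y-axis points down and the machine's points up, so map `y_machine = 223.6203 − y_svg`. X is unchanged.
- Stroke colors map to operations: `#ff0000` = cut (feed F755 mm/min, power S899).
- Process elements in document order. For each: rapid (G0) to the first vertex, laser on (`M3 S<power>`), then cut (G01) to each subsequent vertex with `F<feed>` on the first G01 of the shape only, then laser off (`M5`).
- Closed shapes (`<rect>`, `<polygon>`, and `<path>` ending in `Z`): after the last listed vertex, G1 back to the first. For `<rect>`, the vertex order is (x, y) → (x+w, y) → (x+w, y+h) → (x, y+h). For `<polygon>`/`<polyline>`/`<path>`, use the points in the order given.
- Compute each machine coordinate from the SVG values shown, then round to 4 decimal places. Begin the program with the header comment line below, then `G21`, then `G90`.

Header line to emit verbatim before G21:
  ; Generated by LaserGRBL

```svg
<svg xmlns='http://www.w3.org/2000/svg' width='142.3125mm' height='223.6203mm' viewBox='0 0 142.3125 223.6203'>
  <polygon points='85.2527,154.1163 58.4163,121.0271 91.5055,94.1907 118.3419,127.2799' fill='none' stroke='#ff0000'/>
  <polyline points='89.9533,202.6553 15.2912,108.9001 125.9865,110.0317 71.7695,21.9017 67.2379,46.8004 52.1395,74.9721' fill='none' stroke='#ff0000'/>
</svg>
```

1 u = 1 mm; y_m = 223.6203 − y.

[1] `<polygon>` regular polygon, #ff0000→cut S899 F755: (85.2527,69.5040) → (58.4163,102.5932) → (91.5055,129.4296) → (118.3419,96.3404) → (85.2527,69.5040) (closed)

[2] `<polyline>` open polyline, #ff0000→cut S899 F755: (89.9533,20.9650) → (15.2912,114.7202) → (125.9865,113.5886) → (71.7695,201.7186) → (67.2379,176.8199) → (52.1395,148.6482)

; Generated by LaserGRBL
G21
G90
G0 X85.2527 Y69.5040
M3 S899
G01 X58.4163 Y102.5932 F755
G01 X91.5055 Y129.4296
G01 X118.3419 Y96.3404
G01 X85.2527 Y69.5040
M5
G0 X89.9533 Y20.9650
M3 S899
G01 X15.2912 Y114.7202 F755
G01 X125.9865 Y113.5886
G01 X71.7695 Y201.7186
G01 X67.2379 Y176.8199
G01 X52.1395 Y148.6482
M5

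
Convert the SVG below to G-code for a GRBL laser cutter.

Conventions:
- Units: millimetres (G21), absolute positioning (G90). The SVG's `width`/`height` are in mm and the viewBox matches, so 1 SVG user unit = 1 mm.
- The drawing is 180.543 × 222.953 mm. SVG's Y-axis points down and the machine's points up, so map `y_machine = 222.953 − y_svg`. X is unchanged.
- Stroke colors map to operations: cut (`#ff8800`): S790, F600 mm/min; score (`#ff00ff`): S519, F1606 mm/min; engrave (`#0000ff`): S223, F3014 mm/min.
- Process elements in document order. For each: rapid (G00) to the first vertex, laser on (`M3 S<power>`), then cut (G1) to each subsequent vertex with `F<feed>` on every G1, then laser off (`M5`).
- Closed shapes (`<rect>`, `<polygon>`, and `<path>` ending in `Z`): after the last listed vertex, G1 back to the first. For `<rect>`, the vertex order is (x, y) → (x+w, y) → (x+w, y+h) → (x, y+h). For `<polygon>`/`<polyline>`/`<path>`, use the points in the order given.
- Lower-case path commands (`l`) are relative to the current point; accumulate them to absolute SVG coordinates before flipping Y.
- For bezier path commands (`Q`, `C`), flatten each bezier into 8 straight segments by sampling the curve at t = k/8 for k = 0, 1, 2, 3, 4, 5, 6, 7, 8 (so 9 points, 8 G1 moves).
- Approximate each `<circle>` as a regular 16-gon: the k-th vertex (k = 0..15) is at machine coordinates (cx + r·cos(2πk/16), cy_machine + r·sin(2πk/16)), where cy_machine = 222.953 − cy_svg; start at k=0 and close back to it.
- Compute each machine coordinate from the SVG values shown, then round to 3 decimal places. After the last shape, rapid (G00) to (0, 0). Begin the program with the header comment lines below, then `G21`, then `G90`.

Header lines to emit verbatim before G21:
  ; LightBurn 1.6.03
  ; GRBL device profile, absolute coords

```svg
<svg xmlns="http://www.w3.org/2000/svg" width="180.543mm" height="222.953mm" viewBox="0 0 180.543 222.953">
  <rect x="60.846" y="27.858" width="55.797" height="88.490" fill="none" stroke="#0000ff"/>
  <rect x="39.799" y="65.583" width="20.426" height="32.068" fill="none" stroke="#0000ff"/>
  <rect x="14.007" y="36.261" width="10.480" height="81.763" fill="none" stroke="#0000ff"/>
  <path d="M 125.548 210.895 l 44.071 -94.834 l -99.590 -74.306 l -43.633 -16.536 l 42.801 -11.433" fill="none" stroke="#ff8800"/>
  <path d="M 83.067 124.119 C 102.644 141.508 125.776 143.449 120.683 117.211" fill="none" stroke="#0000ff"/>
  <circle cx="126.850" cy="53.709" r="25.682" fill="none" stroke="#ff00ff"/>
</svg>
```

1 u = 1 mm; y_m = 222.953 − y.

[1] `<rect>` rectangle, #0000ff→engrave S223 F3014: (60.846,195.095) → (116.643,195.095) → (116.643,106.605) → (60.846,106.605) → (60.846,195.095) (closed)

[2] `<rect>` rectangle, #0000ff→engrave S223 F3014: (39.799,157.370) → (60.225,157.370) → (60.225,125.302) → (39.799,125.302) → (39.799,157.370) (closed)

[3] `<rect>` rectangle, #0000ff→engrave S223 F3014: (14.007,186.692) → (24.487,186.692) → (24.487,104.929) → (14.007,104.929) → (14.007,186.692) (closed)

[4] `<path>` open polyline, #ff8800→cut S790 F600: (125.548,12.058) → (169.619,106.892) → (70.029,181.198) → (26.396,197.734) → (69.197,209.167)

[5] `<path>` cubic bezier, #0000ff→engrave S223 F3014: (83.067,98.834) → (90.513,93.062) → (97.920,88.888) → (104.915,86.460) → (111.126,85.928) → (116.181,87.441) → (119.707,91.148) → (121.332,97.199) → (120.683,105.742)

[6] `<circle>` circle, #ff00ff→score S519 F1606: (152.532,169.244) → (150.577,179.072) → (145.010,187.404) → (136.678,192.971) → (126.850,194.926) → (117.022,192.971) → (108.690,187.404) → (103.123,179.072) → (101.168,169.244) → (103.123,159.416) → (108.690,151.084) → (117.022,145.517) → (126.850,143.562) → (136.678,145.517) → (145.010,151.084) → (150.577,159.416) → (152.532,169.244) (closed)

; LightBurn 1.6.03
; GRBL device profile, absolute coords
G21
G90
G00 X60.846 Y195.095
M3 S223
G1 X116.643 Y195.095 F3014
G1 X116.643 Y106.605 F3014
G1 X60.846 Y106.605 F3014
G1 X60.846 Y195.095 F3014
M5
G00 X39.799 Y157.370
M3 S223
G1 X60.225 Y157.370 F3014
G1 X60.225 Y125.302 F3014
G1 X39.799 Y125.302 F3014
G1 X39.799 Y157.370 F3014
M5
G00 X14.007 Y186.692
M3 S223
G1 X24.487 Y186.692 F3014
G1 X24.487 Y104.929 F3014
G1 X14.007 Y104.929 F3014
G1 X14.007 Y186.692 F3014
M5
G00 X125.548 Y12.058
M3 S790
G1 X169.619 Y106.892 F600
G1 X70.029 Y181.198 F600
G1 X26.396 Y197.734 F600
G1 X69.197 Y209.167 F600
M5
G00 X83.067 Y98.834
M3 S223
G1 X90.513 Y93.062 F3014
G1 X97.920 Y88.888 F3014
G1 X104.915 Y86.460 F3014
G1 X111.126 Y85.928 F3014
G1 X116.181 Y87.441 F3014
G1 X119.707 Y91.148 F3014
G1 X121.332 Y97.199 F3014
G1 X120.683 Y105.742 F3014
M5
G00 X152.532 Y169.244
M3 S519
G1 X150.577 Y179.072 F1606
G1 X145.010 Y187.404 F1606
G1 X136.678 Y192.971 F1606
G1 X126.850 Y194.926 F1606
G1 X117.022 Y192.971 F1606
G1 X108.690 Y187.404 F1606
G1 X103.123 Y179.072 F1606
G1 X101.168 Y169.244 F1606
G1 X103.123 Y159.416 F1606
G1 X108.690 Y151.084 F1606
G1 X117.022 Y145.517 F1606
G1 X126.850 Y143.562 F1606
G1 X136.678 Y145.517 F1606
G1 X145.010 Y151.084 F1606
G1 X150.577 Y159.416 F1606
G1 X152.532 Y169.244 F1606
M5
G00 X0.000 Y0.000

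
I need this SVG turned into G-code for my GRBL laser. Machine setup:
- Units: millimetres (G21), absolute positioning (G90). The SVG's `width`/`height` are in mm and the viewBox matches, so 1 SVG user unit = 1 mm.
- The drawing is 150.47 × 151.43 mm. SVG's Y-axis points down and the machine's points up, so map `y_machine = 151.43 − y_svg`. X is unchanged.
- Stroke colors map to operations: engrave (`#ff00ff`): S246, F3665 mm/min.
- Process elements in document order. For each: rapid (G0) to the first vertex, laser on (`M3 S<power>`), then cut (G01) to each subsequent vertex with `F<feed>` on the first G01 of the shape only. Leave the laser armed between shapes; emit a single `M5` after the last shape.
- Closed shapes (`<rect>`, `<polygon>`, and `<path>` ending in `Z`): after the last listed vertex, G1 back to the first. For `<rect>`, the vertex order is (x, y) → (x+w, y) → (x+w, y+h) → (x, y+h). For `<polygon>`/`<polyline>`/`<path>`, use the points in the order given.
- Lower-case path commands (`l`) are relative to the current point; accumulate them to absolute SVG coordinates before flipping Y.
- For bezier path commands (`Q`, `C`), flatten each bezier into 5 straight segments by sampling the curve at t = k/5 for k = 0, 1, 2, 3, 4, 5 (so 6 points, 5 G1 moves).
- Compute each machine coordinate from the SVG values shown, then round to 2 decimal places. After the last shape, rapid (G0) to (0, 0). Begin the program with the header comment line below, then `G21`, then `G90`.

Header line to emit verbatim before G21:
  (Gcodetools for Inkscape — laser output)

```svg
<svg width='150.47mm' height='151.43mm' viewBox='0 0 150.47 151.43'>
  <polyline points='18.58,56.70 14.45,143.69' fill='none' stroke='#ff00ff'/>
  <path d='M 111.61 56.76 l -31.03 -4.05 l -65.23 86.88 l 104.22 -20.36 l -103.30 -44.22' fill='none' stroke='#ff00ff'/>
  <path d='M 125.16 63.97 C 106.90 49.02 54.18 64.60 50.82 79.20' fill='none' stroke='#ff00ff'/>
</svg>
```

viewBox `0 0 150.47 151.43` with mm width/height → 1 unit = 1 mm. Flip: y_m = 151.43 − y_svg.

**Shape 1** — `<polyline>` line segment, stroke `#ff00ff` → engrave (S246, F3665). Machine vertices: (18.58,94.73) → (14.45,7.74). Open path.

**Shape 2** — `<path>` open polyline, stroke `#ff00ff` → engrave (S246, F3665). Machine vertices: (111.61,94.67) → (80.58,98.72) → (15.35,11.84) → (119.57,32.20) → (16.27,76.42). Open path.

**Shape 3** — `<path>` cubic bezier, stroke `#ff00ff` → engrave (S246, F3665). Control points (SVG): P0=(125.16,63.97), P1=(106.90,49.02), P2=(54.18,64.60), P3=(50.82,79.20); sampled at t=k/5. Machine vertices: (125.16,87.46) → (110.74,93.02) → (92.07,92.76) → (73.18,88.20) → (58.09,80.86) → (50.82,72.23). Open path.

(Gcodetools for Inkscape — laser output)
G21
G90
G0 X18.58 Y94.73
M3 S246
G01 X14.45 Y7.74 F3665
G0 X111.61 Y94.67
M3 S246
G01 X80.58 Y98.72 F3665
G01 X15.35 Y11.84
G01 X119.57 Y32.20
G01 X16.27 Y76.42
G0 X125.16 Y87.46
M3 S246
G01 X110.74 Y93.02 F3665
G01 X92.07 Y92.76
G01 X73.18 Y88.20
G01 X58.09 Y80.86
G01 X50.82 Y72.23
M5
G0 X0.00 Y0.00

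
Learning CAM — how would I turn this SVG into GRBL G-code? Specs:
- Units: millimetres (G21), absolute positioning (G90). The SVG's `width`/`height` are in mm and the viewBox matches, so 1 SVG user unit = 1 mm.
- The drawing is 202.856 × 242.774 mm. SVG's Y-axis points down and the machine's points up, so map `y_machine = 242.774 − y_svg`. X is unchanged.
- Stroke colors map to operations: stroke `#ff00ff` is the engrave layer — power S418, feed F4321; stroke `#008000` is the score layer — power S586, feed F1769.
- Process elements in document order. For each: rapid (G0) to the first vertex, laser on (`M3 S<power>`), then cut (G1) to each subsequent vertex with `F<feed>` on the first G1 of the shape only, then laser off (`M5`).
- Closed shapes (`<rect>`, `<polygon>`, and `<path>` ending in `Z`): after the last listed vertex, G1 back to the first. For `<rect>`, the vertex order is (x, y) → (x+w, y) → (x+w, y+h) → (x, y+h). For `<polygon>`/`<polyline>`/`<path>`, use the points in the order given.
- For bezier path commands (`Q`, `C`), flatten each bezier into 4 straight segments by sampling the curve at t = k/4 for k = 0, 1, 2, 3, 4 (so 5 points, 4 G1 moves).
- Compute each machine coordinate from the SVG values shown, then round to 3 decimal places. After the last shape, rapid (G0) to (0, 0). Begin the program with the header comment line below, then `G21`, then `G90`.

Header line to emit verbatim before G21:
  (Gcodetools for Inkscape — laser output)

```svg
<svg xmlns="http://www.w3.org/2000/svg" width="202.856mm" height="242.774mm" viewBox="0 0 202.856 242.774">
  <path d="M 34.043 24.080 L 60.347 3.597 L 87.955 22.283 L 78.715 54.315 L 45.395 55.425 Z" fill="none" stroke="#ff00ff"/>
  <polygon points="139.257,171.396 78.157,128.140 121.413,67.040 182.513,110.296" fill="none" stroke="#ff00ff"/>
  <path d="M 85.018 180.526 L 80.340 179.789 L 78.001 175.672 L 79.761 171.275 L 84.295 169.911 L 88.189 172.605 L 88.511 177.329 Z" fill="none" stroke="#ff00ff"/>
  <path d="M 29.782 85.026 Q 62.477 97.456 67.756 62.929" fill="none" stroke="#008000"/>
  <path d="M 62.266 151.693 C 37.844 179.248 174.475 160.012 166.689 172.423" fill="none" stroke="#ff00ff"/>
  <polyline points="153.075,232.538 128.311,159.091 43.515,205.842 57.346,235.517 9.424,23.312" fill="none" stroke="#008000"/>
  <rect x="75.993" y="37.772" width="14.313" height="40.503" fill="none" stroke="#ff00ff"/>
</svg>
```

Since the viewBox matches the mm dimensions, user units are millimetres directly. The only transform is the Y-flip y_m = 242.774 − y_svg.

Shape 1 is a regular polygon drawn with `<path>`. Its stroke #ff00ff means engrave at S418, F4321. After flipping Y the toolpath is (34.043,218.694) → (60.347,239.177) → (87.955,220.491) → (78.715,188.459) → (45.395,187.349) → (34.043,218.694), returning to the start.

Shape 2 is a regular polygon drawn with `<polygon>`. Its stroke #ff00ff means engrave at S418, F4321. After flipping Y the toolpath is (139.257,71.378) → (78.157,114.634) → (121.413,175.734) → (182.513,132.478) → (139.257,71.378), returning to the start.

Shape 3 is a regular polygon drawn with `<path>`. Its stroke #ff00ff means engrave at S418, F4321. After flipping Y the toolpath is (85.018,62.248) → (80.340,62.985) → (78.001,67.102) → (79.761,71.499) → (84.295,72.863) → (88.189,70.169) → (88.511,65.445) → (85.018,62.248), returning to the start.

Shape 4 is a quadratic bezier drawn with `<path>`. Its stroke #008000 means score at S586, F1769. After flipping Y the toolpath is (29.782,157.748) → (44.416,154.468) → (55.623,157.057) → (63.403,165.516) → (67.756,179.845).

Shape 5 is a cubic bezier drawn with `<path>`. Its stroke #ff00ff means engrave at S418, F4321. After flipping Y the toolpath is (62.266,91.081) → (69.374,77.962) → (108.239,75.037) → (150.223,74.951) → (166.689,70.351).

Shape 6 is a open polyline drawn with `<polyline>`. Its stroke #008000 means score at S586, F1769. After flipping Y the toolpath is (153.075,10.236) → (128.311,83.683) → (43.515,36.932) → (57.346,7.257) → (9.424,219.462).

Shape 7 is a rectangle drawn with `<rect>`. Its stroke #ff00ff means engrave at S418, F4321. After flipping Y the toolpath is (75.993,205.002) → (90.306,205.002) → (90.306,164.499) → (75.993,164.499) → (75.993,205.002), returning to the start.

(Gcodetools for Inkscape — laser output)
G21
G90
G0 X34.043 Y218.694
M3 S418
G1 X60.347 Y239.177 F4321
G1 X87.955 Y220.491
G1 X78.715 Y188.459
G1 X45.395 Y187.349
G1 X34.043 Y218.694
M5
G0 X139.257 Y71.378
M3 S418
G1 X78.157 Y114.634 F4321
G1 X121.413 Y175.734
G1 X182.513 Y132.478
G1 X139.257 Y71.378
M5
G0 X85.018 Y62.248
M3 S418
G1 X80.340 Y62.985 F4321
G1 X78.001 Y67.102
G1 X79.761 Y71.499
G1 X84.295 Y72.863
G1 X88.189 Y70.169
G1 X88.511 Y65.445
G1 X85.018 Y62.248
M5
G0 X29.782 Y157.748
M3 S586
G1 X44.416 Y154.468 F1769
G1 X55.623 Y157.057
G1 X63.403 Y165.516
G1 X67.756 Y179.845
M5
G0 X62.266 Y91.081
M3 S418
G1 X69.374 Y77.962 F4321
G1 X108.239 Y75.037
G1 X150.223 Y74.951
G1 X166.689 Y70.351
M5
G0 X153.075 Y10.236
M3 S586
G1 X128.311 Y83.683 F1769
G1 X43.515 Y36.932
G1 X57.346 Y7.257
G1 X9.424 Y219.462
M5
G0 X75.993 Y205.002
M3 S418
G1 X90.306 Y205.002 F4321
G1 X90.306 Y164.499
G1 X75.993 Y164.499
G1 X75.993 Y205.002
M5
G0 X0.000 Y0.000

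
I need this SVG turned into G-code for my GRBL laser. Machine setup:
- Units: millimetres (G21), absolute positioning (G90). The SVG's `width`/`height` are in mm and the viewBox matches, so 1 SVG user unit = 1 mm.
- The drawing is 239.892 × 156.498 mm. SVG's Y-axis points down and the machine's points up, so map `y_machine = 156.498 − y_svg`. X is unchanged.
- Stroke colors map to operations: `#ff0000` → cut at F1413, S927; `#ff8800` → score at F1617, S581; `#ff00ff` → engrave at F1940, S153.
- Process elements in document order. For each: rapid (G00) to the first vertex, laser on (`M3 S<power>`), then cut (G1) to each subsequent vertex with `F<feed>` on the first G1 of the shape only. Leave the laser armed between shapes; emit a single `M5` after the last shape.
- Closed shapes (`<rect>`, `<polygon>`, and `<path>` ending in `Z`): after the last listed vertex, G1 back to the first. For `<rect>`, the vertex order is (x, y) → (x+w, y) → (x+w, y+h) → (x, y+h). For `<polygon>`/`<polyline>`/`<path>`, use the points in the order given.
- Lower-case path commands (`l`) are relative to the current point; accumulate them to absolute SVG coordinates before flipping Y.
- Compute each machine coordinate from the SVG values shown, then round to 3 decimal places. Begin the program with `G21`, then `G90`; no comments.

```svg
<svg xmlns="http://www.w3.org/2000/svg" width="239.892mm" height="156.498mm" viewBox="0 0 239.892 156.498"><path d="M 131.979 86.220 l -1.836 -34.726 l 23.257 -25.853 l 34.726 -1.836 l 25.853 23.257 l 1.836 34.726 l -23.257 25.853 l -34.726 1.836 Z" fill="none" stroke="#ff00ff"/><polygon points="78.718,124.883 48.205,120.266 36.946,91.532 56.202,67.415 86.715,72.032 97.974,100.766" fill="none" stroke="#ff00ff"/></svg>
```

G21
G90
G00 X131.979 Y70.278
M3 S153
G1 X130.143 Y105.004 F1940
G1 X153.400 Y130.857
G1 X188.126 Y132.693
G1 X213.979 Y109.436
G1 X215.815 Y74.710
G1 X192.558 Y48.857
G1 X157.832 Y47.021
G1 X131.979 Y70.278
G00 X78.718 Y31.615
M3 S153
G1 X48.205 Y36.232 F1940
G1 X36.946 Y64.966
G1 X56.202 Y89.083
G1 X86.715 Y84.466
G1 X97.974 Y55.732
G1 X78.718 Y31.615
M5

Since the viewBox matches the mm dimensions, user units are millimetres directly. The only transform is the Y-flip y_m = 156.498 − y_svg.

Shape 1 is a regular polygon drawn with `<path>`. Its stroke #ff00ff means engrave at S153, F1940. After flipping Y the toolpath is (131.979,70.278) → (130.143,105.004) → (153.400,130.857) → (188.126,132.693) → (213.979,109.436) → (215.815,74.710) → (192.558,48.857) → (157.832,47.021) → (131.979,70.278), returning to the start.

Shape 2 is a regular polygon drawn with `<polygon>`. Its stroke #ff00ff means engrave at S153, F1940. After flipping Y the toolpath is (78.718,31.615) → (48.205,36.232) → (36.946,64.966) → (56.202,89.083) → (86.715,84.466) → (97.974,55.732) → (78.718,31.615), returning to the start.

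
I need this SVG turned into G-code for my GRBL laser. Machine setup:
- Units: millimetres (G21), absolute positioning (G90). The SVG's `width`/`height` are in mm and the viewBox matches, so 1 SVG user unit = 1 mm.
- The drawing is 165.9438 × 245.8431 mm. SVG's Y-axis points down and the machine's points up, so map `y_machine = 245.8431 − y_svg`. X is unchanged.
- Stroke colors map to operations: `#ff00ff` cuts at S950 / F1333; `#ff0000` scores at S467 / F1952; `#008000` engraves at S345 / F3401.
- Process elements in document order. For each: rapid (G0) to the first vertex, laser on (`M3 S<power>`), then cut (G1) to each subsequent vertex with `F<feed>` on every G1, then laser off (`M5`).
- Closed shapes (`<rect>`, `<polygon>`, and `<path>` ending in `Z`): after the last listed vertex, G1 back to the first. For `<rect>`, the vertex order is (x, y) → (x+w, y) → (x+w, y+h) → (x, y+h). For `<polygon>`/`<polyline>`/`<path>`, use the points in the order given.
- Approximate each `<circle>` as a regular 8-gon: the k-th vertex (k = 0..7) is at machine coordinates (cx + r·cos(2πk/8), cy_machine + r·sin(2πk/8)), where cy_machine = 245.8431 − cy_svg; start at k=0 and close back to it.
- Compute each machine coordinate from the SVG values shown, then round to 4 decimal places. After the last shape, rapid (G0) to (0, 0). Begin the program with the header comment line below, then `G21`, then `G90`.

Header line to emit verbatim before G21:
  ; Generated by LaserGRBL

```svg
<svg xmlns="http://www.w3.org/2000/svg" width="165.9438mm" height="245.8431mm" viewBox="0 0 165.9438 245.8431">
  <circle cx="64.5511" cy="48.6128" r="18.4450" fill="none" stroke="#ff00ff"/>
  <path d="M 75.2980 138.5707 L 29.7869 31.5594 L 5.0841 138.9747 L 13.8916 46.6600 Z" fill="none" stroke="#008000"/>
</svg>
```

viewBox `0 0 165.9438 245.8431` with mm width/height → 1 unit = 1 mm. Flip: y_m = 245.8431 − y_svg.

**Shape 1** — `<circle>` circle, stroke `#ff00ff` → cut (S950, F1333). Machine vertices: (82.9961,197.2303) → (77.5937,210.2729) → (64.5511,215.6753) → (51.5085,210.2729) → (46.1061,197.2303) → (51.5085,184.1877) → (64.5511,178.7853) → (77.5937,184.1877) → (82.9961,197.2303). Closed: final G1 returns to the first vertex.

**Shape 2** — `<path>` closed polygon, stroke `#008000` → engrave (S345, F3401). Machine vertices: (75.2980,107.2724) → (29.7869,214.2837) → (5.0841,106.8684) → (13.8916,199.1831) → (75.2980,107.2724). Closed: final G1 returns to the first vertex.

; Generated by LaserGRBL
G21
G90
G0 X82.9961 Y197.2303
M3 S950
G1 X77.5937 Y210.2729 F1333
G1 X64.5511 Y215.6753 F1333
G1 X51.5085 Y210.2729 F1333
G1 X46.1061 Y197.2303 F1333
G1 X51.5085 Y184.1877 F1333
G1 X64.5511 Y178.7853 F1333
G1 X77.5937 Y184.1877 F1333
G1 X82.9961 Y197.2303 F1333
M5
G0 X75.2980 Y107.2724
M3 S345
G1 X29.7869 Y214.2837 F3401
G1 X5.0841 Y106.8684 F3401
G1 X13.8916 Y199.1831 F3401
G1 X75.2980 Y107.2724 F3401
M5
G0 X0.0000 Y0.0000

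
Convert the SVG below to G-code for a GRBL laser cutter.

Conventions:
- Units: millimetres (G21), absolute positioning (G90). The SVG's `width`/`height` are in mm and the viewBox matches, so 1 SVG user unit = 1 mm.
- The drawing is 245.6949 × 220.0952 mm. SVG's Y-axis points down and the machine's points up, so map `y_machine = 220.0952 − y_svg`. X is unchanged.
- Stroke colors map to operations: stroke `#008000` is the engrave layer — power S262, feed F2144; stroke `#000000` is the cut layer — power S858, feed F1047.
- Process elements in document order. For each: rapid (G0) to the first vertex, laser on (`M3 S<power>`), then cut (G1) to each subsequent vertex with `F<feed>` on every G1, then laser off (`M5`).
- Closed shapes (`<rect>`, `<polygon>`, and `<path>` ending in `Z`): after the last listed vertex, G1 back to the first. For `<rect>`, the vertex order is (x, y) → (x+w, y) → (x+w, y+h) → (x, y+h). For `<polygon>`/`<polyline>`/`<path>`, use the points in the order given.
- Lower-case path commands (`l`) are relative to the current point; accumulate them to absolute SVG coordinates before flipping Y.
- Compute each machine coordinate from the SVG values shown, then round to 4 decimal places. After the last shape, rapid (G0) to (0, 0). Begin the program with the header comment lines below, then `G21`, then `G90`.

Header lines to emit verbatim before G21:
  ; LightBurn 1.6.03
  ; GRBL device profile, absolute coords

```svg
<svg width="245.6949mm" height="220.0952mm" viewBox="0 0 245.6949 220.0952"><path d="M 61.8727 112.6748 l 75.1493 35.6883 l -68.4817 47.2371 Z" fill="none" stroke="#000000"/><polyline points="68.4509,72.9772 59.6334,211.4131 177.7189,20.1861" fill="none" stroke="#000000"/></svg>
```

; LightBurn 1.6.03
; GRBL device profile, absolute coords
G21
G90
G0 X61.8727 Y107.4204
M3 S858
G1 X137.0220 Y71.7321 F1047
G1 X68.5403 Y24.4950 F1047
G1 X61.8727 Y107.4204 F1047
M5
G0 X68.4509 Y147.1180
M3 S858
G1 X59.6334 Y8.6821 F1047
G1 X177.7189 Y199.9091 F1047
M5
G0 X0.0000 Y0.0000

1 u = 1 mm; y_m = 220.0952 − y.

[1] `<path>` regular polygon, #000000→cut S858 F1047: (61.8727,107.4204) → (137.0220,71.7321) → (68.5403,24.4950) → (61.8727,107.4204) (closed)

[2] `<polyline>` open polyline, #000000→cut S858 F1047: (68.4509,147.1180) → (59.6334,8.6821) → (177.7189,199.9091)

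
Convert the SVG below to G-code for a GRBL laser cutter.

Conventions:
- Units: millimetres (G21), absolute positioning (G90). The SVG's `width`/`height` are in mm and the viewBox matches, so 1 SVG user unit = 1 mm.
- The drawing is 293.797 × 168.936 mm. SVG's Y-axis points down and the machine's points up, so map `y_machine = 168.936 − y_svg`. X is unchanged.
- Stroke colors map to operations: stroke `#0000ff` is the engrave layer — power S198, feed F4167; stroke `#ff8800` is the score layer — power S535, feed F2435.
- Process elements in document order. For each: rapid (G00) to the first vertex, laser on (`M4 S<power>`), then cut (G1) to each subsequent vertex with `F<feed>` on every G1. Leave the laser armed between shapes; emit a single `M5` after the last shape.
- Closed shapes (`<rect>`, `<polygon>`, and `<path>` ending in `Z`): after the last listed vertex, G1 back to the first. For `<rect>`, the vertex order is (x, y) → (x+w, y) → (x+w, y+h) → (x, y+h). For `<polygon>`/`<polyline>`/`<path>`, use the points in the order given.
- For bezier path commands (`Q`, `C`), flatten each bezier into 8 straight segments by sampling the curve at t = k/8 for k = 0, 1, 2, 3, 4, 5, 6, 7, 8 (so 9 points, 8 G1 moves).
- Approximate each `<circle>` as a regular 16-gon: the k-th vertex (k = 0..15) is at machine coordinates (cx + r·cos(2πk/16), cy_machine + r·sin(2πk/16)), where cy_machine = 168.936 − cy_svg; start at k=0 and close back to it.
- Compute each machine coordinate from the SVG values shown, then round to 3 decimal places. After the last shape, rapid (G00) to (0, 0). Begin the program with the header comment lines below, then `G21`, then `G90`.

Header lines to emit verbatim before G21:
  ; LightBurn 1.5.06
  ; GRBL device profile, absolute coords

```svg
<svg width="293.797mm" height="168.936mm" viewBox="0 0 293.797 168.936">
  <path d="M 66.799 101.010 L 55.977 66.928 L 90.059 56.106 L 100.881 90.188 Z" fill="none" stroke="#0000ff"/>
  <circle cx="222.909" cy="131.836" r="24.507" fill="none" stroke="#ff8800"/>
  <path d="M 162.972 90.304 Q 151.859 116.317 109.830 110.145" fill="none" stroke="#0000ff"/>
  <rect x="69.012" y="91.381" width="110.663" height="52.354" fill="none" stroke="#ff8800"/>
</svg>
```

; LightBurn 1.5.06
; GRBL device profile, absolute coords
G21
G90
G00 X66.799 Y67.926
M4 S198
G1 X55.977 Y102.008 F4167
G1 X90.059 Y112.830 F4167
G1 X100.881 Y78.748 F4167
G1 X66.799 Y67.926 F4167
G00 X247.416 Y37.100
M4 S535
G1 X245.551 Y46.478 F2435
G1 X240.238 Y54.429 F2435
G1 X232.287 Y59.742 F2435
G1 X222.909 Y61.607 F2435
G1 X213.531 Y59.742 F2435
G1 X205.580 Y54.429 F2435
G1 X200.267 Y46.478 F2435
G1 X198.402 Y37.100 F2435
G1 X200.267 Y27.722 F2435
G1 X205.580 Y19.771 F2435
G1 X213.531 Y14.458 F2435
G1 X222.909 Y12.593 F2435
G1 X232.287 Y14.458 F2435
G1 X240.238 Y19.771 F2435
G1 X245.551 Y27.722 F2435
G1 X247.416 Y37.100 F2435
G00 X162.972 Y78.632
M4 S198
G1 X159.711 Y72.632 F4167
G1 X155.483 Y67.637 F4167
G1 X150.290 Y63.648 F4167
G1 X144.130 Y60.665 F4167
G1 X137.004 Y58.688 F4167
G1 X128.912 Y57.717 F4167
G1 X119.854 Y57.751 F4167
G1 X109.830 Y58.791 F4167
G00 X69.012 Y77.555
M4 S535
G1 X179.675 Y77.555 F2435
G1 X179.675 Y25.201 F2435
G1 X69.012 Y25.201 F2435
G1 X69.012 Y77.555 F2435
M5
G00 X0.000 Y0.000

viewBox `0 0 293.797 168.936` with mm width/height → 1 unit = 1 mm. Flip: y_m = 168.936 − y_svg.

**Shape 1** — `<path>` regular polygon, stroke `#0000ff` → engrave (S198, F4167). Machine vertices: (66.799,67.926) → (55.977,102.008) → (90.059,112.830) → (100.881,78.748) → (66.799,67.926). Closed: final G1 returns to the first vertex.

**Shape 2** — `<circle>` circle, stroke `#ff8800` → score (S535, F2435). Machine vertices: (247.416,37.100) → (245.551,46.478) → (240.238,54.429) → (232.287,59.742) → (222.909,61.607) → (213.531,59.742) → (205.580,54.429) → (200.267,46.478) → (198.402,37.100) → (200.267,27.722) → (205.580,19.771) → (213.531,14.458) → (222.909,12.593) → (232.287,14.458) → (240.238,19.771) → (245.551,27.722) → (247.416,37.100). Closed: final G1 returns to the first vertex.

**Shape 3** — `<path>` quadratic bezier, stroke `#0000ff` → engrave (S198, F4167). Control points (SVG): P0=(162.972,90.304), P1=(151.859,116.317), P2=(109.830,110.145); sampled at t=k/8. Machine vertices: (162.972,78.632) → (159.711,72.632) → (155.483,67.637) → (150.290,63.648) → (144.130,60.665) → (137.004,58.688) → (128.912,57.717) → (119.854,57.751) → (109.830,58.791). Open path.

**Shape 4** — `<rect>` rectangle, stroke `#ff8800` → score (S535, F2435). Machine vertices: (69.012,77.555) → (179.675,77.555) → (179.675,25.201) → (69.012,25.201) → (69.012,77.555). Closed: final G1 returns to the first vertex.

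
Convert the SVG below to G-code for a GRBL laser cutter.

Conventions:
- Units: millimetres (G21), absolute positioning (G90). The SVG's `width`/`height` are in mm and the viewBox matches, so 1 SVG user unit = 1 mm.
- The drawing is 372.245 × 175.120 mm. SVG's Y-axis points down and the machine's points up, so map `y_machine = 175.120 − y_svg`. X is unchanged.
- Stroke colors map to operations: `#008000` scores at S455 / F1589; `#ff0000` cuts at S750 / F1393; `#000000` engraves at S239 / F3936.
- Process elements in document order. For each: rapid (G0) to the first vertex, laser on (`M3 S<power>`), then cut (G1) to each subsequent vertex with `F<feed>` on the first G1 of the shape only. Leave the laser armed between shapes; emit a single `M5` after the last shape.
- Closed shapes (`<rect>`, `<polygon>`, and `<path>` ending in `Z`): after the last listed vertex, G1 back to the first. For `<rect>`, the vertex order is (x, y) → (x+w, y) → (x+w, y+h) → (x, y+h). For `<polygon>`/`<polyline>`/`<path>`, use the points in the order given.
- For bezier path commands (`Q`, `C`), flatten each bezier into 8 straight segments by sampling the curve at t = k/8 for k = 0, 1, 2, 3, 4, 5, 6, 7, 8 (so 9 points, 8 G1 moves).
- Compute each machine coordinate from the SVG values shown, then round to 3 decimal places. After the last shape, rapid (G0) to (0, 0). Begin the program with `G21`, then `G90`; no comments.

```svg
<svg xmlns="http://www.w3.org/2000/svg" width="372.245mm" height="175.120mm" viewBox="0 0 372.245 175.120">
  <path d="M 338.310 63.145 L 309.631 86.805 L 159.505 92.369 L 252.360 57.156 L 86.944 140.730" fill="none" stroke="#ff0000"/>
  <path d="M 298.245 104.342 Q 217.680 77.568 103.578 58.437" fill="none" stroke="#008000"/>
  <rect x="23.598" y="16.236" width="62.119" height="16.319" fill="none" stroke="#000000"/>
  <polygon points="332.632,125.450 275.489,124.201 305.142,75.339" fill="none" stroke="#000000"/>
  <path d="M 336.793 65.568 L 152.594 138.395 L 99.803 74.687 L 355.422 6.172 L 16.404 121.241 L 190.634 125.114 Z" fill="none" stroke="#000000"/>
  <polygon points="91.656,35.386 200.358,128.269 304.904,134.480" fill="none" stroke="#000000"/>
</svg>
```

G21
G90
G0 X338.310 Y111.975
M3 S750
G1 X309.631 Y88.315 F1393
G1 X159.505 Y82.751
G1 X252.360 Y117.964
G1 X86.944 Y34.390
G0 X298.245 Y70.778
M3 S455
G1 X277.580 Y77.352 F1589
G1 X255.866 Y83.687
G1 X233.105 Y89.784
G1 X209.296 Y95.641
G1 X184.438 Y101.260
G1 X158.533 Y106.640
G1 X131.579 Y111.781
G1 X103.578 Y116.683
G0 X23.598 Y158.884
M3 S239
G1 X85.717 Y158.884 F3936
G1 X85.717 Y142.565
G1 X23.598 Y142.565
G1 X23.598 Y158.884
G0 X332.632 Y49.670
M3 S239
G1 X275.489 Y50.919 F3936
G1 X305.142 Y99.781
G1 X332.632 Y49.670
G0 X336.793 Y109.552
M3 S239
G1 X152.594 Y36.725 F3936
G1 X99.803 Y100.433
G1 X355.422 Y168.948
G1 X16.404 Y53.879
G1 X190.634 Y50.006
G1 X336.793 Y109.552
G0 X91.656 Y139.734
M3 S239
G1 X200.358 Y46.851 F3936
G1 X304.904 Y40.640
G1 X91.656 Y139.734
M5
G0 X0.000 Y0.000

viewBox `0 0 372.245 175.120` with mm width/height → 1 unit = 1 mm. Flip: y_m = 175.120 − y_svg.

**Shape 1** — `<path>` open polyline, stroke `#ff0000` → cut (S750, F1393). Machine vertices: (338.310,111.975) → (309.631,88.315) → (159.505,82.751) → (252.360,117.964) → (86.944,34.390). Open path.

**Shape 2** — `<path>` quadratic bezier, stroke `#008000` → score (S455, F1589). Control points (SVG): P0=(298.245,104.342), P1=(217.680,77.568), P2=(103.578,58.437); sampled at t=k/8. Machine vertices: (298.245,70.778) → (277.580,77.352) → (255.866,83.687) → (233.105,89.784) → (209.296,95.641) → (184.438,101.260) → (158.533,106.640) → (131.579,111.781) → (103.578,116.683). Open path.

**Shape 3** — `<rect>` rectangle, stroke `#000000` → engrave (S239, F3936). Machine vertices: (23.598,158.884) → (85.717,158.884) → (85.717,142.565) → (23.598,142.565) → (23.598,158.884). Closed: final G1 returns to the first vertex.

**Shape 4** — `<polygon>` regular polygon, stroke `#000000` → engrave (S239, F3936). Machine vertices: (332.632,49.670) → (275.489,50.919) → (305.142,99.781) → (332.632,49.670). Closed: final G1 returns to the first vertex.

**Shape 5** — `<path>` closed polygon, stroke `#000000` → engrave (S239, F3936). Machine vertices: (336.793,109.552) → (152.594,36.725) → (99.803,100.433) → (355.422,168.948) → (16.404,53.879) → (190.634,50.006) → (336.793,109.552). Closed: final G1 returns to the first vertex.

**Shape 6** — `<polygon>` closed polygon, stroke `#000000` → engrave (S239, F3936). Machine vertices: (91.656,139.734) → (200.358,46.851) → (304.904,40.640) → (91.656,139.734). Closed: final G1 returns to the first vertex.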